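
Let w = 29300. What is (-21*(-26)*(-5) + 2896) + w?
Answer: 29466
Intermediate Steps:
(-21*(-26)*(-5) + 2896) + w = (-21*(-26)*(-5) + 2896) + 29300 = (546*(-5) + 2896) + 29300 = (-2730 + 2896) + 29300 = 166 + 29300 = 29466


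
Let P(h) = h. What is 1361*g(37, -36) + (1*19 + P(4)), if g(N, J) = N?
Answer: 50380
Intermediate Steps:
1361*g(37, -36) + (1*19 + P(4)) = 1361*37 + (1*19 + 4) = 50357 + (19 + 4) = 50357 + 23 = 50380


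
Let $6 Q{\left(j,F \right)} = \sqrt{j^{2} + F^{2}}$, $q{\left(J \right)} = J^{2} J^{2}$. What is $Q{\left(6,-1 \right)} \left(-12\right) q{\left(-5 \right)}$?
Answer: $- 1250 \sqrt{37} \approx -7603.5$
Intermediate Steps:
$q{\left(J \right)} = J^{4}$
$Q{\left(j,F \right)} = \frac{\sqrt{F^{2} + j^{2}}}{6}$ ($Q{\left(j,F \right)} = \frac{\sqrt{j^{2} + F^{2}}}{6} = \frac{\sqrt{F^{2} + j^{2}}}{6}$)
$Q{\left(6,-1 \right)} \left(-12\right) q{\left(-5 \right)} = \frac{\sqrt{\left(-1\right)^{2} + 6^{2}}}{6} \left(-12\right) \left(-5\right)^{4} = \frac{\sqrt{1 + 36}}{6} \left(-12\right) 625 = \frac{\sqrt{37}}{6} \left(-12\right) 625 = - 2 \sqrt{37} \cdot 625 = - 1250 \sqrt{37}$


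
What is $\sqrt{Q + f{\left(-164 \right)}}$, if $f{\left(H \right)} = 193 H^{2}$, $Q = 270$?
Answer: $\sqrt{5191198} \approx 2278.4$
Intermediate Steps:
$\sqrt{Q + f{\left(-164 \right)}} = \sqrt{270 + 193 \left(-164\right)^{2}} = \sqrt{270 + 193 \cdot 26896} = \sqrt{270 + 5190928} = \sqrt{5191198}$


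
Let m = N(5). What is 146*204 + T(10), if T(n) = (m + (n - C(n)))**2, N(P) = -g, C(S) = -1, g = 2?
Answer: 29865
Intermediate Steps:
N(P) = -2 (N(P) = -1*2 = -2)
m = -2
T(n) = (-1 + n)**2 (T(n) = (-2 + (n - 1*(-1)))**2 = (-2 + (n + 1))**2 = (-2 + (1 + n))**2 = (-1 + n)**2)
146*204 + T(10) = 146*204 + (-1 + 10)**2 = 29784 + 9**2 = 29784 + 81 = 29865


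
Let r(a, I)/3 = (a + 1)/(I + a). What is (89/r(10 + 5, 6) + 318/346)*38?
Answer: 2096137/1384 ≈ 1514.6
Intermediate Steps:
r(a, I) = 3*(1 + a)/(I + a) (r(a, I) = 3*((a + 1)/(I + a)) = 3*((1 + a)/(I + a)) = 3*(1 + a)/(I + a))
(89/r(10 + 5, 6) + 318/346)*38 = (89/((3*(1 + (10 + 5))/(6 + (10 + 5)))) + 318/346)*38 = (89/((3*(1 + 15)/(6 + 15))) + 318*(1/346))*38 = (89/((3*16/21)) + 159/173)*38 = (89/((3*(1/21)*16)) + 159/173)*38 = (89/(16/7) + 159/173)*38 = (89*(7/16) + 159/173)*38 = (623/16 + 159/173)*38 = (110323/2768)*38 = 2096137/1384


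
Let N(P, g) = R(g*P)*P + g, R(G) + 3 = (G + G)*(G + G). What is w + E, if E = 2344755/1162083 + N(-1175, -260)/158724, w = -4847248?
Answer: -170214770746012143067/61483487364 ≈ -2.7685e+9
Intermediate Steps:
R(G) = -3 + 4*G² (R(G) = -3 + (G + G)*(G + G) = -3 + (2*G)*(2*G) = -3 + 4*G²)
N(P, g) = g + P*(-3 + 4*P²*g²) (N(P, g) = (-3 + 4*(g*P)²)*P + g = (-3 + 4*(P*g)²)*P + g = (-3 + 4*(P²*g²))*P + g = (-3 + 4*P²*g²)*P + g = P*(-3 + 4*P²*g²) + g = g + P*(-3 + 4*P²*g²))
E = -169916745034853968795/61483487364 (E = 2344755/1162083 + (-260 - 1175*(-3 + 4*(-1175)²*(-260)²))/158724 = 2344755*(1/1162083) + (-260 - 1175*(-3 + 4*1380625*67600))*(1/158724) = 781585/387361 + (-260 - 1175*(-3 + 373321000000))*(1/158724) = 781585/387361 + (-260 - 1175*373320999997)*(1/158724) = 781585/387361 + (-260 - 438652174996475)*(1/158724) = 781585/387361 - 438652174996735*1/158724 = 781585/387361 - 438652174996735/158724 = -169916745034853968795/61483487364 ≈ -2.7636e+9)
w + E = -4847248 - 169916745034853968795/61483487364 = -170214770746012143067/61483487364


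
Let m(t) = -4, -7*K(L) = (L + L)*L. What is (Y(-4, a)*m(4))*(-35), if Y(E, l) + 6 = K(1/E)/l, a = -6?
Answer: -10075/12 ≈ -839.58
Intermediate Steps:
K(L) = -2*L²/7 (K(L) = -(L + L)*L/7 = -2*L*L/7 = -2*L²/7)
Y(E, l) = -6 - 2/(7*E²*l) (Y(E, l) = -6 + (-2/(7*E²))/l = -6 - 2/(7*E²*l))
(Y(-4, a)*m(4))*(-35) = ((-6 - 2/7/((-4)²*(-6)))*(-4))*(-35) = ((-6 - 2/7*1/16*(-⅙))*(-4))*(-35) = ((-6 + 1/336)*(-4))*(-35) = -2015/336*(-4)*(-35) = (2015/84)*(-35) = -10075/12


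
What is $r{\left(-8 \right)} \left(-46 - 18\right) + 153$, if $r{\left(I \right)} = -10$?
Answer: $793$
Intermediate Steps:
$r{\left(-8 \right)} \left(-46 - 18\right) + 153 = - 10 \left(-46 - 18\right) + 153 = \left(-10\right) \left(-64\right) + 153 = 640 + 153 = 793$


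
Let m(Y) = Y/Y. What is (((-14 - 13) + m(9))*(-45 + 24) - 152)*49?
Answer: 19306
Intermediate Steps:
m(Y) = 1
(((-14 - 13) + m(9))*(-45 + 24) - 152)*49 = (((-14 - 13) + 1)*(-45 + 24) - 152)*49 = ((-27 + 1)*(-21) - 152)*49 = (-26*(-21) - 152)*49 = (546 - 152)*49 = 394*49 = 19306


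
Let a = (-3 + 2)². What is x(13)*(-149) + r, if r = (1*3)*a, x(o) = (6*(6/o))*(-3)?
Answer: 16131/13 ≈ 1240.8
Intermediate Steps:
x(o) = -108/o (x(o) = (36/o)*(-3) = -108/o)
a = 1 (a = (-1)² = 1)
r = 3 (r = (1*3)*1 = 3*1 = 3)
x(13)*(-149) + r = -108/13*(-149) + 3 = 16092/13 + 3 = 16131/13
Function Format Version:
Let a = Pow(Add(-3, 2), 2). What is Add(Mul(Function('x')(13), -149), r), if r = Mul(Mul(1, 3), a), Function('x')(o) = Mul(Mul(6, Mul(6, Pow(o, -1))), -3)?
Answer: Rational(16131, 13) ≈ 1240.8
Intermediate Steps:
Function('x')(o) = Mul(-108, Pow(o, -1)) (Function('x')(o) = Mul(Mul(36, Pow(o, -1)), -3) = Mul(-108, Pow(o, -1)))
a = 1 (a = Pow(-1, 2) = 1)
r = 3 (r = Mul(Mul(1, 3), 1) = Mul(3, 1) = 3)
Add(Mul(Function('x')(13), -149), r) = Add(Mul(Mul(-108, Pow(13, -1)), -149), 3) = Add(Mul(Mul(-108, Rational(1, 13)), -149), 3) = Add(Mul(Rational(-108, 13), -149), 3) = Add(Rational(16092, 13), 3) = Rational(16131, 13)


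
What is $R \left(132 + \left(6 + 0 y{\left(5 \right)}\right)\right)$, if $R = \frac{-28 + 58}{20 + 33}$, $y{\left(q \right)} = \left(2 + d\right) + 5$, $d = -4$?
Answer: $\frac{4140}{53} \approx 78.113$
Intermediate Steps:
$y{\left(q \right)} = 3$ ($y{\left(q \right)} = \left(2 - 4\right) + 5 = -2 + 5 = 3$)
$R = \frac{30}{53} \approx 0.56604$
$R \left(132 + \left(6 + 0 y{\left(5 \right)}\right)\right) = \frac{30 \left(132 + \left(6 + 0 \cdot 3\right)\right)}{53} = \frac{30 \left(132 + \left(6 + 0\right)\right)}{53} = \frac{30 \left(132 + 6\right)}{53} = \frac{30}{53} \cdot 138 = \frac{4140}{53}$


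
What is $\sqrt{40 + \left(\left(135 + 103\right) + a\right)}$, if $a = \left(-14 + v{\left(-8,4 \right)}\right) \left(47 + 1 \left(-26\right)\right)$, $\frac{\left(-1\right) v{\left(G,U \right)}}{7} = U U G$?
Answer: $20 \sqrt{47} \approx 137.11$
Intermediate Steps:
$v{\left(G,U \right)} = - 7 G U^{2}$ ($v{\left(G,U \right)} = - 7 U U G = - 7 U^{2} G = - 7 G U^{2}$)
$a = 18522$ ($a = \left(-14 - - 56 \cdot 4^{2}\right) \left(47 + 1 \left(-26\right)\right) = \left(-14 - \left(-56\right) 16\right) \left(47 - 26\right) = \left(-14 + 896\right) 21 = 882 \cdot 21 = 18522$)
$\sqrt{40 + \left(\left(135 + 103\right) + a\right)} = \sqrt{40 + \left(\left(135 + 103\right) + 18522\right)} = \sqrt{40 + \left(238 + 18522\right)} = \sqrt{40 + 18760} = \sqrt{18800} = 20 \sqrt{47}$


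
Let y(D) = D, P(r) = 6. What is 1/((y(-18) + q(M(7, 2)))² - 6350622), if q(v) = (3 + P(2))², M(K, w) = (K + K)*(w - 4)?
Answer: -1/6346653 ≈ -1.5756e-7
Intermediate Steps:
M(K, w) = 2*K*(-4 + w) (M(K, w) = (2*K)*(-4 + w) = 2*K*(-4 + w))
q(v) = 81 (q(v) = (3 + 6)² = 9² = 81)
1/((y(-18) + q(M(7, 2)))² - 6350622) = 1/((-18 + 81)² - 6350622) = 1/(63² - 6350622) = 1/(3969 - 6350622) = 1/(-6346653) = -1/6346653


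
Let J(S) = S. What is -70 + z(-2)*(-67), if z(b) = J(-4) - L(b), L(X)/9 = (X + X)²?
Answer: 9846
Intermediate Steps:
L(X) = 36*X² (L(X) = 9*(X + X)² = 9*(2*X)² = 9*(4*X²) = 36*X²)
z(b) = -4 - 36*b²
-70 + z(-2)*(-67) = -70 + (-4 - 36*(-2)²)*(-67) = -70 + (-4 - 36*4)*(-67) = -70 + (-4 - 144)*(-67) = -70 - 148*(-67) = -70 + 9916 = 9846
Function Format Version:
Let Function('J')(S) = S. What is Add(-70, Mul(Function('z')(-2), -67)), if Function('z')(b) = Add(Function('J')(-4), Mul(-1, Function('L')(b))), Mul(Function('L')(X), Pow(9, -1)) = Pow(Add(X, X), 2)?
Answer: 9846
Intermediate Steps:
Function('L')(X) = Mul(36, Pow(X, 2)) (Function('L')(X) = Mul(9, Pow(Add(X, X), 2)) = Mul(9, Pow(Mul(2, X), 2)) = Mul(9, Mul(4, Pow(X, 2))) = Mul(36, Pow(X, 2)))
Function('z')(b) = Add(-4, Mul(-36, Pow(b, 2))) (Function('z')(b) = Add(-4, Mul(-1, Mul(36, Pow(b, 2)))) = Add(-4, Mul(-36, Pow(b, 2))))
Add(-70, Mul(Function('z')(-2), -67)) = Add(-70, Mul(Add(-4, Mul(-36, Pow(-2, 2))), -67)) = Add(-70, Mul(Add(-4, Mul(-36, 4)), -67)) = Add(-70, Mul(Add(-4, -144), -67)) = Add(-70, Mul(-148, -67)) = Add(-70, 9916) = 9846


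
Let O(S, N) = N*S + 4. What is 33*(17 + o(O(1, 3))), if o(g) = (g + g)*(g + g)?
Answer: 7029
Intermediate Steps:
O(S, N) = 4 + N*S
o(g) = 4*g² (o(g) = (2*g)*(2*g) = 4*g²)
33*(17 + o(O(1, 3))) = 33*(17 + 4*(4 + 3*1)²) = 33*(17 + 4*(4 + 3)²) = 33*(17 + 4*7²) = 33*(17 + 4*49) = 33*(17 + 196) = 33*213 = 7029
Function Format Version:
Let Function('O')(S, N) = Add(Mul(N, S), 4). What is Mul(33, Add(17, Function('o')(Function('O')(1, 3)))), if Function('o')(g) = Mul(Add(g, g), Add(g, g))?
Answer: 7029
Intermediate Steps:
Function('O')(S, N) = Add(4, Mul(N, S))
Function('o')(g) = Mul(4, Pow(g, 2)) (Function('o')(g) = Mul(Mul(2, g), Mul(2, g)) = Mul(4, Pow(g, 2)))
Mul(33, Add(17, Function('o')(Function('O')(1, 3)))) = Mul(33, Add(17, Mul(4, Pow(Add(4, Mul(3, 1)), 2)))) = Mul(33, Add(17, Mul(4, Pow(Add(4, 3), 2)))) = Mul(33, Add(17, Mul(4, Pow(7, 2)))) = Mul(33, Add(17, Mul(4, 49))) = Mul(33, Add(17, 196)) = Mul(33, 213) = 7029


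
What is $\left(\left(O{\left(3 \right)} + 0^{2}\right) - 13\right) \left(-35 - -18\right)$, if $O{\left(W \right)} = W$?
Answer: $170$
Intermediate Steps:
$\left(\left(O{\left(3 \right)} + 0^{2}\right) - 13\right) \left(-35 - -18\right) = \left(\left(3 + 0^{2}\right) - 13\right) \left(-35 - -18\right) = \left(\left(3 + 0\right) - 13\right) \left(-35 + 18\right) = \left(3 - 13\right) \left(-17\right) = \left(-10\right) \left(-17\right) = 170$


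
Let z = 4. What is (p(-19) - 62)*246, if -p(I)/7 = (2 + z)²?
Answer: -77244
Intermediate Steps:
p(I) = -252 (p(I) = -7*(2 + 4)² = -7*6² = -7*36 = -252)
(p(-19) - 62)*246 = (-252 - 62)*246 = -314*246 = -77244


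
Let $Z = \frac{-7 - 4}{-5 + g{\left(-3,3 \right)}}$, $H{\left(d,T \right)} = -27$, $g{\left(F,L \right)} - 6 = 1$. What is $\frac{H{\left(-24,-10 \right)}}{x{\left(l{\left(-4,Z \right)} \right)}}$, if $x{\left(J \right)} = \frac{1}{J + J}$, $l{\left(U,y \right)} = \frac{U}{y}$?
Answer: $- \frac{432}{11} \approx -39.273$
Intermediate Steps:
$g{\left(F,L \right)} = 7$ ($g{\left(F,L \right)} = 6 + 1 = 7$)
$Z = - \frac{11}{2}$ ($Z = \frac{-7 - 4}{-5 + 7} = - \frac{11}{2} \approx -5.5$)
$x{\left(J \right)} = \frac{1}{2 J}$
$\frac{H{\left(-24,-10 \right)}}{x{\left(l{\left(-4,Z \right)} \right)}} = - \frac{27}{\frac{1}{2} \frac{1}{\left(-4\right) \frac{1}{- \frac{11}{2}}}} = - \frac{27}{\frac{1}{2} \frac{1}{\left(-4\right) \left(- \frac{2}{11}\right)}} = - \frac{27}{\frac{1}{2} \frac{1}{\frac{8}{11}}} = - \frac{27}{\frac{1}{2} \cdot \frac{11}{8}} = - \frac{27}{\frac{11}{16}} = \left(-27\right) \frac{16}{11} = - \frac{432}{11}$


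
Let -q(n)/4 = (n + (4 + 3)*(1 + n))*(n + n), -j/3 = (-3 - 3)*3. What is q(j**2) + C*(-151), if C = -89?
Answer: -544345441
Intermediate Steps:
j = 54 (j = -3*(-3 - 3)*3 = -(-18)*3 = -3*(-18) = 54)
q(n) = -8*n*(7 + 8*n) (q(n) = -4*(n + (4 + 3)*(1 + n))*(n + n) = -4*(n + 7*(1 + n))*2*n = -4*(n + (7 + 7*n))*2*n = -4*(7 + 8*n)*2*n = -8*n*(7 + 8*n))
q(j**2) + C*(-151) = -8*54**2*(7 + 8*54**2) - 89*(-151) = -8*2916*(7 + 8*2916) + 13439 = -8*2916*(7 + 23328) + 13439 = -8*2916*23335 + 13439 = -544358880 + 13439 = -544345441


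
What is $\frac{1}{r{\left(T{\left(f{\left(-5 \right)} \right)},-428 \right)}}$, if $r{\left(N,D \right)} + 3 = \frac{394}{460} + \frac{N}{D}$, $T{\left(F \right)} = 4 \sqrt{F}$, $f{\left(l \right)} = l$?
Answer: $- \frac{1298202110}{2782932501} + \frac{5660300 i \sqrt{5}}{2782932501} \approx -0.46649 + 0.004548 i$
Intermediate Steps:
$r{\left(N,D \right)} = - \frac{493}{230} + \frac{N}{D}$ ($r{\left(N,D \right)} = -3 + \left(\frac{394}{460} + \frac{N}{D}\right) = -3 + \left(394 \cdot \frac{1}{460} + \frac{N}{D}\right) = -3 + \left(\frac{197}{230} + \frac{N}{D}\right) = - \frac{493}{230} + \frac{N}{D}$)
$\frac{1}{r{\left(T{\left(f{\left(-5 \right)} \right)},-428 \right)}} = \frac{1}{- \frac{493}{230} + \frac{4 \sqrt{-5}}{-428}} = \frac{1}{- \frac{493}{230} + 4 i \sqrt{5} \left(- \frac{1}{428}\right)} = \frac{1}{- \frac{493}{230} - \frac{i \sqrt{5}}{107}}$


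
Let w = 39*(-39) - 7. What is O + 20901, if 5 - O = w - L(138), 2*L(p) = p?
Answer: 22503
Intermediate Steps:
L(p) = p/2
w = -1528 (w = -1521 - 7 = -1528)
O = 1602 (O = 5 - (-1528 - 138/2) = 5 - (-1528 - 1*69) = 5 - (-1528 - 69) = 5 - 1*(-1597) = 5 + 1597 = 1602)
O + 20901 = 1602 + 20901 = 22503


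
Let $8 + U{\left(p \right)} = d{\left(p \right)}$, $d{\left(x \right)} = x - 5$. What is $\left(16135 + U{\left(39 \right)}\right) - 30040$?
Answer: $-13879$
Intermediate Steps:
$d{\left(x \right)} = -5 + x$
$U{\left(p \right)} = -13 + p$ ($U{\left(p \right)} = -8 + \left(-5 + p\right) = -13 + p$)
$\left(16135 + U{\left(39 \right)}\right) - 30040 = \left(16135 + \left(-13 + 39\right)\right) - 30040 = \left(16135 + 26\right) - 30040 = 16161 - 30040 = -13879$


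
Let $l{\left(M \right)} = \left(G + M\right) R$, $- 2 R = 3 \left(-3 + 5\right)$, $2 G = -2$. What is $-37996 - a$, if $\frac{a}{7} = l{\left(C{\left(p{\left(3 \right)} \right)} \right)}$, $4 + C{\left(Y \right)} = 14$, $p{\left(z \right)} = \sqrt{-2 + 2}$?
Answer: $-37807$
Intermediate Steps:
$p{\left(z \right)} = 0$ ($p{\left(z \right)} = \sqrt{0} = 0$)
$G = -1$ ($G = \frac{1}{2} \left(-2\right) = -1$)
$R = -3$ ($R = - \frac{3 \left(-3 + 5\right)}{2} = - \frac{3 \cdot 2}{2} = \left(- \frac{1}{2}\right) 6 = -3$)
$C{\left(Y \right)} = 10$ ($C{\left(Y \right)} = -4 + 14 = 10$)
$l{\left(M \right)} = 3 - 3 M$ ($l{\left(M \right)} = \left(-1 + M\right) \left(-3\right) = 3 - 3 M$)
$a = -189$ ($a = 7 \left(3 - 30\right) = 7 \left(-27\right) = -189$)
$-37996 - a = -37996 - -189 = -37996 + 189 = -37807$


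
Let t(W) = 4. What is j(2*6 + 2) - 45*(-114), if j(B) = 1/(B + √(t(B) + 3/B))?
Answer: 13774246/2685 - √826/2685 ≈ 5130.1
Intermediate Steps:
j(B) = 1/(B + √(4 + 3/B))
j(2*6 + 2) - 45*(-114) = 1/((2*6 + 2) + √(4 + 3/(2*6 + 2))) - 45*(-114) = 1/((12 + 2) + √(4 + 3/(12 + 2))) + 5130 = 1/(14 + √(4 + 3/14)) + 5130 = 1/(14 + √(59/14)) + 5130 = 1/(14 + √826/14) + 5130 = 5130 + 1/(14 + √826/14)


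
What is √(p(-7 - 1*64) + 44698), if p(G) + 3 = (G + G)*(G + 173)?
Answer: √30211 ≈ 173.81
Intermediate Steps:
p(G) = -3 + 2*G*(173 + G) (p(G) = -3 + (G + G)*(G + 173) = -3 + (2*G)*(173 + G) = -3 + 2*G*(173 + G))
√(p(-7 - 1*64) + 44698) = √((-3 + 2*(-7 - 1*64)² + 346*(-7 - 1*64)) + 44698) = √((-3 + 2*(-7 - 64)² + 346*(-7 - 64)) + 44698) = √((-3 + 2*(-71)² + 346*(-71)) + 44698) = √((-3 + 2*5041 - 24566) + 44698) = √((-3 + 10082 - 24566) + 44698) = √(-14487 + 44698) = √30211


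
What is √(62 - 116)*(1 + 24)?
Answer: 75*I*√6 ≈ 183.71*I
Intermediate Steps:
√(62 - 116)*(1 + 24) = √(-54)*25 = (3*I*√6)*25 = 75*I*√6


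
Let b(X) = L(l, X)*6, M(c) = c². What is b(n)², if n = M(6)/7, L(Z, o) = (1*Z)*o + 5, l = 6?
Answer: 2268036/49 ≈ 46286.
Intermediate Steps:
L(Z, o) = 5 + Z*o (L(Z, o) = Z*o + 5 = 5 + Z*o)
n = 36/7 (n = 6²/7 = 36*(⅐) = 36/7 ≈ 5.1429)
b(X) = 30 + 36*X (b(X) = (5 + 6*X)*6 = 30 + 36*X)
b(n)² = (30 + 36*(36/7))² = (30 + 1296/7)² = (1506/7)² = 2268036/49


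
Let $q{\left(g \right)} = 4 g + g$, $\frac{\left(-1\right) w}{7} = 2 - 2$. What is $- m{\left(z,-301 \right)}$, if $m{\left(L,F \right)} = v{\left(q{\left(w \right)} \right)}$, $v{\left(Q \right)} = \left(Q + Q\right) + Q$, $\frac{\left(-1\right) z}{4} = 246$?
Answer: $0$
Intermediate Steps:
$w = 0$ ($w = - 7 \left(2 - 2\right) = \left(-7\right) 0 = 0$)
$z = -984$ ($z = \left(-4\right) 246 = -984$)
$q{\left(g \right)} = 5 g$
$v{\left(Q \right)} = 3 Q$ ($v{\left(Q \right)} = 2 Q + Q = 3 Q$)
$m{\left(L,F \right)} = 0$ ($m{\left(L,F \right)} = 3 \cdot 5 \cdot 0 = 3 \cdot 0 = 0$)
$- m{\left(z,-301 \right)} = \left(-1\right) 0 = 0$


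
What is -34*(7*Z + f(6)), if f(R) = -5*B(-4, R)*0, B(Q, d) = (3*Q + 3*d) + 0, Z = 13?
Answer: -3094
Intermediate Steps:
B(Q, d) = 3*Q + 3*d
f(R) = 0 (f(R) = -5*(3*(-4) + 3*R)*0 = -5*(-12 + 3*R)*0 = (60 - 15*R)*0 = 0)
-34*(7*Z + f(6)) = -34*(7*13 + 0) = -34*(91 + 0) = -34*91 = -3094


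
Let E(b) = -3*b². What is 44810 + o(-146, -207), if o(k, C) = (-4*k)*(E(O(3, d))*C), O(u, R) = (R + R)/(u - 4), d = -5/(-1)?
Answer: 36311210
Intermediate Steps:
d = 5 (d = -5*(-1) = 5)
O(u, R) = 2*R/(-4 + u) (O(u, R) = (2*R)/(-4 + u) = 2*R/(-4 + u))
o(k, C) = 1200*C*k (o(k, C) = (-4*k)*((-3*100/(-4 + 3)²)*C) = (-4*k)*((-3*(2*5/(-1))²)*C) = (-4*k)*((-3*(2*5*(-1))²)*C) = (-4*k)*((-3*(-10)²)*C) = (-4*k)*((-3*100)*C) = (-4*k)*(-300*C) = 1200*C*k)
44810 + o(-146, -207) = 44810 + 1200*(-207)*(-146) = 44810 + 36266400 = 36311210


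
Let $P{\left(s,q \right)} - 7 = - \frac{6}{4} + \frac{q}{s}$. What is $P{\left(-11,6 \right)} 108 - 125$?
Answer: $\frac{4511}{11} \approx 410.09$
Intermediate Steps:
$P{\left(s,q \right)} = \frac{11}{2} + \frac{q}{s}$ ($P{\left(s,q \right)} = 7 + \left(- \frac{6}{4} + \frac{q}{s}\right) = 7 + \left(\left(-6\right) \frac{1}{4} + \frac{q}{s}\right) = 7 + \left(- \frac{3}{2} + \frac{q}{s}\right) = \frac{11}{2} + \frac{q}{s}$)
$P{\left(-11,6 \right)} 108 - 125 = \left(\frac{11}{2} + \frac{6}{-11}\right) 108 - 125 = \left(\frac{11}{2} + 6 \left(- \frac{1}{11}\right)\right) 108 - 125 = \left(\frac{11}{2} - \frac{6}{11}\right) 108 - 125 = \frac{109}{22} \cdot 108 - 125 = \frac{5886}{11} - 125 = \frac{4511}{11}$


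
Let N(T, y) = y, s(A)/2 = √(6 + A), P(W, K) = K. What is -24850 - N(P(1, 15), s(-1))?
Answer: -24850 - 2*√5 ≈ -24854.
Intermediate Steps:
s(A) = 2*√(6 + A)
-24850 - N(P(1, 15), s(-1)) = -24850 - 2*√(6 - 1) = -24850 - 2*√5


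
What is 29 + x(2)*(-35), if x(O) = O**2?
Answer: -111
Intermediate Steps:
29 + x(2)*(-35) = 29 + 2**2*(-35) = 29 + 4*(-35) = 29 - 140 = -111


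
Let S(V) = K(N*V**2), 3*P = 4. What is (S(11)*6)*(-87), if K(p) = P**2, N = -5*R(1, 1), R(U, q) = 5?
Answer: -928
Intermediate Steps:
P = 4/3 (P = (1/3)*4 = 4/3 ≈ 1.3333)
N = -25 (N = -5*5 = -25)
K(p) = 16/9 (K(p) = (4/3)**2 = 16/9)
S(V) = 16/9
(S(11)*6)*(-87) = ((16/9)*6)*(-87) = (32/3)*(-87) = -928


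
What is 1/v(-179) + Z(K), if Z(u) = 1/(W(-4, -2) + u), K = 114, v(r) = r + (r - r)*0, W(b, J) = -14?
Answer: 79/17900 ≈ 0.0044134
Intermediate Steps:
v(r) = r (v(r) = r + 0*0 = r + 0 = r)
Z(u) = 1/(-14 + u)
1/v(-179) + Z(K) = 1/(-179) + 1/(-14 + 114) = -1/179 + 1/100 = 79/17900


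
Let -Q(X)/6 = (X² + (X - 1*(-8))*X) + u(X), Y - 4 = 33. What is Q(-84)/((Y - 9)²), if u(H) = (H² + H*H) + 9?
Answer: -82683/392 ≈ -210.93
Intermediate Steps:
u(H) = 9 + 2*H² (u(H) = (H² + H²) + 9 = 2*H² + 9 = 9 + 2*H²)
Y = 37 (Y = 4 + 33 = 37)
Q(X) = -54 - 18*X² - 6*X*(8 + X) (Q(X) = -6*((X² + (X - 1*(-8))*X) + (9 + 2*X²)) = -6*((X² + (X + 8)*X) + (9 + 2*X²)) = -6*((X² + (8 + X)*X) + (9 + 2*X²)) = -6*((X² + X*(8 + X)) + (9 + 2*X²)) = -6*(9 + 3*X² + X*(8 + X)) = -54 - 18*X² - 6*X*(8 + X))
Q(-84)/((Y - 9)²) = (-54 - 48*(-84) - 24*(-84)²)/((37 - 9)²) = (-54 + 4032 - 24*7056)/(28²) = (-54 + 4032 - 169344)/784 = -165366*1/784 = -82683/392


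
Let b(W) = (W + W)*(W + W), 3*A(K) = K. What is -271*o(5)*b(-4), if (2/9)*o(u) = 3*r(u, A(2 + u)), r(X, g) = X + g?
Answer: -1717056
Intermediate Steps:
A(K) = K/3
o(u) = 9 + 18*u (o(u) = 9*(3*(u + (2 + u)/3))/2 = 9*(3*(u + (2/3 + u/3)))/2 = 9*(3*(2/3 + 4*u/3))/2 = 9*(2 + 4*u)/2 = 9 + 18*u)
b(W) = 4*W**2 (b(W) = (2*W)*(2*W) = 4*W**2)
-271*o(5)*b(-4) = -271*(9 + 18*5)*4*(-4)**2 = -271*(9 + 90)*4*16 = -26829*64 = -271*6336 = -1717056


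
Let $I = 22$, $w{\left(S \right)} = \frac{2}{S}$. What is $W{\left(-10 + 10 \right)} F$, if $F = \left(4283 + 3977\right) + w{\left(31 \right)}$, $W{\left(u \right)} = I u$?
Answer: $0$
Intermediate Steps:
$W{\left(u \right)} = 22 u$
$F = \frac{256062}{31}$ ($F = \left(4283 + 3977\right) + \frac{2}{31} = 8260 + 2 \cdot \frac{1}{31} = 8260 + \frac{2}{31} = \frac{256062}{31} \approx 8260.1$)
$W{\left(-10 + 10 \right)} F = 22 \left(-10 + 10\right) \frac{256062}{31} = 22 \cdot 0 \cdot \frac{256062}{31} = 0 \cdot \frac{256062}{31} = 0$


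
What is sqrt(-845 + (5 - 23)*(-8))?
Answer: I*sqrt(701) ≈ 26.476*I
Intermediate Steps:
sqrt(-845 + (5 - 23)*(-8)) = sqrt(-845 - 18*(-8)) = sqrt(-845 + 144) = sqrt(-701) = I*sqrt(701)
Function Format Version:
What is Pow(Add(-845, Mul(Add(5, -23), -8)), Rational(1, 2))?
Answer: Mul(I, Pow(701, Rational(1, 2))) ≈ Mul(26.476, I)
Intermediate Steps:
Pow(Add(-845, Mul(Add(5, -23), -8)), Rational(1, 2)) = Pow(Add(-845, Mul(-18, -8)), Rational(1, 2)) = Pow(Add(-845, 144), Rational(1, 2)) = Pow(-701, Rational(1, 2)) = Mul(I, Pow(701, Rational(1, 2)))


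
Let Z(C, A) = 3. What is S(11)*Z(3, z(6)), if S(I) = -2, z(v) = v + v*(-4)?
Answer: -6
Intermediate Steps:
z(v) = -3*v (z(v) = v - 4*v = -3*v)
S(11)*Z(3, z(6)) = -2*3 = -6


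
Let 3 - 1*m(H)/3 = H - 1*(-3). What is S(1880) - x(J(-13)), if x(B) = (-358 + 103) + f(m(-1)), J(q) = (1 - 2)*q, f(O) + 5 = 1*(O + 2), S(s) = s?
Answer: 2135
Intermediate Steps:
m(H) = -3*H (m(H) = 9 - 3*(H - 1*(-3)) = 9 - 3*(H + 3) = 9 - 3*(3 + H) = 9 + (-9 - 3*H) = -3*H)
f(O) = -3 + O (f(O) = -5 + 1*(O + 2) = -5 + 1*(2 + O) = -5 + (2 + O) = -3 + O)
J(q) = -q
x(B) = -255 (x(B) = (-358 + 103) + (-3 - 3*(-1)) = -255 + (-3 + 3) = -255 + 0 = -255)
S(1880) - x(J(-13)) = 1880 - 1*(-255) = 1880 + 255 = 2135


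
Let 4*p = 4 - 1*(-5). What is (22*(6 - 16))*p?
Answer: -495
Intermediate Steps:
p = 9/4 (p = (4 - 1*(-5))/4 = (4 + 5)/4 = (¼)*9 = 9/4 ≈ 2.2500)
(22*(6 - 16))*p = (22*(6 - 16))*(9/4) = (22*(-10))*(9/4) = -220*9/4 = -495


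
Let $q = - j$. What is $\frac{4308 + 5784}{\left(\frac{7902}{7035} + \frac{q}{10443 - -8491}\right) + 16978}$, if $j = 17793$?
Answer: $\frac{448087121160}{753835252511} \approx 0.59441$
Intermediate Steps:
$q = -17793$ ($q = \left(-1\right) 17793 = -17793$)
$\frac{4308 + 5784}{\left(\frac{7902}{7035} + \frac{q}{10443 - -8491}\right) + 16978} = \frac{4308 + 5784}{\left(\frac{7902}{7035} - \frac{17793}{10443 - -8491}\right) + 16978} = \frac{10092}{\left(7902 \cdot \frac{1}{7035} - \frac{17793}{10443 + 8491}\right) + 16978} = \frac{10092}{\left(\frac{2634}{2345} - \frac{17793}{18934}\right) + 16978} = \frac{10092}{\frac{8147571}{44400230} + 16978} = \frac{10092}{\frac{753835252511}{44400230}} = 10092 \cdot \frac{44400230}{753835252511} = \frac{448087121160}{753835252511}$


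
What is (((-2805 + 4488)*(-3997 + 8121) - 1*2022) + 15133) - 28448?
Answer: 6925355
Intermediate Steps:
(((-2805 + 4488)*(-3997 + 8121) - 1*2022) + 15133) - 28448 = ((1683*4124 - 2022) + 15133) - 28448 = ((6940692 - 2022) + 15133) - 28448 = (6938670 + 15133) - 28448 = 6953803 - 28448 = 6925355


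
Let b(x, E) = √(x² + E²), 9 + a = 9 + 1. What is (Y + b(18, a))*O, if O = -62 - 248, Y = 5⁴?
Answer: -193750 - 1550*√13 ≈ -1.9934e+5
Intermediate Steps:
a = 1 (a = -9 + (9 + 1) = -9 + 10 = 1)
b(x, E) = √(E² + x²)
Y = 625
O = -310
(Y + b(18, a))*O = (625 + √(1² + 18²))*(-310) = (625 + √(1 + 324))*(-310) = (625 + √325)*(-310) = (625 + 5*√13)*(-310) = -193750 - 1550*√13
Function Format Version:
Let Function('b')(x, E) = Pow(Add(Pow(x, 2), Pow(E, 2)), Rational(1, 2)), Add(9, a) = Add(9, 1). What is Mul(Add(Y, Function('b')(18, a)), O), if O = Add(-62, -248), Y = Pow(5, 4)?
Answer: Add(-193750, Mul(-1550, Pow(13, Rational(1, 2)))) ≈ -1.9934e+5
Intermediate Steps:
a = 1 (a = Add(-9, Add(9, 1)) = Add(-9, 10) = 1)
Function('b')(x, E) = Pow(Add(Pow(E, 2), Pow(x, 2)), Rational(1, 2))
Y = 625
O = -310
Mul(Add(Y, Function('b')(18, a)), O) = Mul(Add(625, Pow(Add(Pow(1, 2), Pow(18, 2)), Rational(1, 2))), -310) = Mul(Add(625, Pow(Add(1, 324), Rational(1, 2))), -310) = Mul(Add(625, Pow(325, Rational(1, 2))), -310) = Mul(Add(625, Mul(5, Pow(13, Rational(1, 2)))), -310) = Add(-193750, Mul(-1550, Pow(13, Rational(1, 2))))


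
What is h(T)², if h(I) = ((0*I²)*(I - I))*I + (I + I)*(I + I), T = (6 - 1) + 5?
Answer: 160000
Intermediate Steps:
T = 10 (T = 5 + 5 = 10)
h(I) = 4*I² (h(I) = (0*0)*I + (2*I)*(2*I) = 0*I + 4*I² = 0 + 4*I² = 4*I²)
h(T)² = (4*10²)² = (4*100)² = 400² = 160000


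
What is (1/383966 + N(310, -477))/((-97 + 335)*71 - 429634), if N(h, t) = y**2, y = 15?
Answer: -86392351/158476590976 ≈ -0.00054514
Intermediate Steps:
N(h, t) = 225 (N(h, t) = 15**2 = 225)
(1/383966 + N(310, -477))/((-97 + 335)*71 - 429634) = (1/383966 + 225)/((-97 + 335)*71 - 429634) = (1/383966 + 225)/(238*71 - 429634) = 86392351/(383966*(16898 - 429634)) = (86392351/383966)/(-412736) = (86392351/383966)*(-1/412736) = -86392351/158476590976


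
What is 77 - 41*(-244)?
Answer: 10081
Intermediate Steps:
77 - 41*(-244) = 77 + 10004 = 10081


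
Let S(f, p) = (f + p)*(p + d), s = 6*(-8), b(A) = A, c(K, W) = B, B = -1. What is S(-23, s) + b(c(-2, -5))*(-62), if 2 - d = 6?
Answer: 3754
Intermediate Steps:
c(K, W) = -1
d = -4 (d = 2 - 1*6 = 2 - 6 = -4)
s = -48
S(f, p) = (-4 + p)*(f + p) (S(f, p) = (f + p)*(p - 4) = (f + p)*(-4 + p) = (-4 + p)*(f + p))
S(-23, s) + b(c(-2, -5))*(-62) = ((-48)² - 4*(-23) - 4*(-48) - 23*(-48)) - 1*(-62) = (2304 + 92 + 192 + 1104) + 62 = 3692 + 62 = 3754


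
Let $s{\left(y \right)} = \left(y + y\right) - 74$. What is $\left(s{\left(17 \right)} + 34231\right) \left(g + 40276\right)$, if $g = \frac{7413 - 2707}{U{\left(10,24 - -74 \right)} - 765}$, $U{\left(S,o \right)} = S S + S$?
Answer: $\frac{6884155314}{5} \approx 1.3768 \cdot 10^{9}$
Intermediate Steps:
$U{\left(S,o \right)} = S + S^{2}$ ($U{\left(S,o \right)} = S^{2} + S = S + S^{2}$)
$s{\left(y \right)} = -74 + 2 y$ ($s{\left(y \right)} = 2 y - 74 = -74 + 2 y$)
$g = - \frac{4706}{655}$ ($g = \frac{7413 - 2707}{10 \left(1 + 10\right) - 765} = \frac{4706}{10 \cdot 11 - 765} = \frac{4706}{110 - 765} = \frac{4706}{-655} = 4706 \left(- \frac{1}{655}\right) = - \frac{4706}{655} \approx -7.1847$)
$\left(s{\left(17 \right)} + 34231\right) \left(g + 40276\right) = \left(\left(-74 + 2 \cdot 17\right) + 34231\right) \left(- \frac{4706}{655} + 40276\right) = \left(\left(-74 + 34\right) + 34231\right) \frac{26376074}{655} = \left(-40 + 34231\right) \frac{26376074}{655} = 34191 \cdot \frac{26376074}{655} = \frac{6884155314}{5}$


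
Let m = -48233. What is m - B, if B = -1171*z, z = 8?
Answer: -38865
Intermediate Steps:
B = -9368 (B = -1171*8 = -9368)
m - B = -48233 - 1*(-9368) = -48233 + 9368 = -38865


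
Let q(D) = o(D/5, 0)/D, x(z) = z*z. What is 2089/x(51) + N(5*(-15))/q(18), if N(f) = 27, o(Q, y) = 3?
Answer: 423451/2601 ≈ 162.80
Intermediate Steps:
x(z) = z²
q(D) = 3/D
2089/x(51) + N(5*(-15))/q(18) = 2089/(51²) + 27/((3/18)) = 2089/2601 + 27/((3*(1/18))) = 2089*(1/2601) + 27/(⅙) = 2089/2601 + 27*6 = 2089/2601 + 162 = 423451/2601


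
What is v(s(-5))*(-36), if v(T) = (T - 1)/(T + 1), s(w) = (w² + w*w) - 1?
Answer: -864/25 ≈ -34.560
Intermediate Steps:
s(w) = -1 + 2*w² (s(w) = (w² + w²) - 1 = 2*w² - 1 = -1 + 2*w²)
v(T) = (-1 + T)/(1 + T)
v(s(-5))*(-36) = ((-1 + (-1 + 2*(-5)²))/(1 + (-1 + 2*(-5)²)))*(-36) = ((-1 + (-1 + 2*25))/(1 + (-1 + 2*25)))*(-36) = ((-1 + (-1 + 50))/(1 + (-1 + 50)))*(-36) = ((-1 + 49)/(1 + 49))*(-36) = (48/50)*(-36) = ((1/50)*48)*(-36) = (24/25)*(-36) = -864/25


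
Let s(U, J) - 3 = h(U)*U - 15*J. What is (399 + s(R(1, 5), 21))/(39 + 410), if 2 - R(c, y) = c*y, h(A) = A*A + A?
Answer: 69/449 ≈ 0.15367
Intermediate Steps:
h(A) = A + A² (h(A) = A² + A = A + A²)
R(c, y) = 2 - c*y
s(U, J) = 3 - 15*J + U²*(1 + U) (s(U, J) = 3 + ((U*(1 + U))*U - 15*J) = 3 + (U²*(1 + U) - 15*J) = 3 + (-15*J + U²*(1 + U)) = 3 - 15*J + U²*(1 + U))
(399 + s(R(1, 5), 21))/(39 + 410) = (399 + (3 - 15*21 + (2 - 1*1*5)²*(1 + (2 - 1*1*5))))/(39 + 410) = (399 + (3 - 315 + (2 - 5)²*(1 + (2 - 5))))/449 = (399 + (3 - 315 + (-3)²*(1 - 3)))*(1/449) = (399 + (3 - 315 + 9*(-2)))*(1/449) = (399 + (3 - 315 - 18))*(1/449) = (399 - 330)*(1/449) = 69*(1/449) = 69/449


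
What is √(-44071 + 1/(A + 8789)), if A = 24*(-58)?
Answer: I*√2411371596842/7397 ≈ 209.93*I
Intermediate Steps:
A = -1392
√(-44071 + 1/(A + 8789)) = √(-44071 + 1/(-1392 + 8789)) = √(-44071 + 1/7397) = √(-325993186/7397) = I*√2411371596842/7397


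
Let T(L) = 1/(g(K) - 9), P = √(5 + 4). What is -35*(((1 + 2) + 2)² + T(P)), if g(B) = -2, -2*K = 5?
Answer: -9590/11 ≈ -871.82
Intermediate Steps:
P = 3 (P = √9 = 3)
K = -5/2 (K = -½*5 = -5/2 ≈ -2.5000)
T(L) = -1/11 (T(L) = 1/(-2 - 9) = 1/(-11) = -1/11)
-35*(((1 + 2) + 2)² + T(P)) = -35*(((1 + 2) + 2)² - 1/11) = -35*((3 + 2)² - 1/11) = -35*(5² - 1/11) = -35*(25 - 1/11) = -35*274/11 = -9590/11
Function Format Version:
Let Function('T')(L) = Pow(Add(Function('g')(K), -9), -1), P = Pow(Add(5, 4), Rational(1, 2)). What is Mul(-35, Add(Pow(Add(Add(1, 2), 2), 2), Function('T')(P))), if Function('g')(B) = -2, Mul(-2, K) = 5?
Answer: Rational(-9590, 11) ≈ -871.82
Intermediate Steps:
P = 3 (P = Pow(9, Rational(1, 2)) = 3)
K = Rational(-5, 2) (K = Mul(Rational(-1, 2), 5) = Rational(-5, 2) ≈ -2.5000)
Function('T')(L) = Rational(-1, 11) (Function('T')(L) = Pow(Add(-2, -9), -1) = Pow(-11, -1) = Rational(-1, 11))
Mul(-35, Add(Pow(Add(Add(1, 2), 2), 2), Function('T')(P))) = Mul(-35, Add(Pow(Add(Add(1, 2), 2), 2), Rational(-1, 11))) = Mul(-35, Add(Pow(Add(3, 2), 2), Rational(-1, 11))) = Mul(-35, Add(Pow(5, 2), Rational(-1, 11))) = Mul(-35, Add(25, Rational(-1, 11))) = Mul(-35, Rational(274, 11)) = Rational(-9590, 11)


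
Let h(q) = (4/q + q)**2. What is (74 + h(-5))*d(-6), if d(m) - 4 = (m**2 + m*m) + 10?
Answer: 231426/25 ≈ 9257.0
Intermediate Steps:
d(m) = 14 + 2*m**2 (d(m) = 4 + ((m**2 + m*m) + 10) = 4 + ((m**2 + m**2) + 10) = 4 + (2*m**2 + 10) = 4 + (10 + 2*m**2) = 14 + 2*m**2)
h(q) = (q + 4/q)**2
(74 + h(-5))*d(-6) = (74 + (4 + (-5)**2)**2/(-5)**2)*(14 + 2*(-6)**2) = (74 + (4 + 25)**2/25)*(14 + 2*36) = (74 + (1/25)*29**2)*(14 + 72) = (74 + (1/25)*841)*86 = (74 + 841/25)*86 = (2691/25)*86 = 231426/25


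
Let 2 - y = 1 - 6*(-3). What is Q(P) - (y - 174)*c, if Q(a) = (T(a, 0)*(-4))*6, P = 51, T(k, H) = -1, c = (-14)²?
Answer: 37460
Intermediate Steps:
c = 196
y = -17 (y = 2 - (1 - 6*(-3)) = 2 - (1 + 18) = 2 - 1*19 = 2 - 19 = -17)
Q(a) = 24 (Q(a) = -1*(-4)*6 = 4*6 = 24)
Q(P) - (y - 174)*c = 24 - (-17 - 174)*196 = 24 - (-191)*196 = 24 - 1*(-37436) = 24 + 37436 = 37460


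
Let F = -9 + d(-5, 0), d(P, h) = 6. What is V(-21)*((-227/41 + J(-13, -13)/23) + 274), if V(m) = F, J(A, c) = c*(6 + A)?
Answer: -770676/943 ≈ -817.26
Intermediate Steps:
F = -3 (F = -9 + 6 = -3)
V(m) = -3
V(-21)*((-227/41 + J(-13, -13)/23) + 274) = -3*((-227/41 - 13*(6 - 13)/23) + 274) = -3*((-227*1/41 - 13*(-7)*(1/23)) + 274) = -3*((-227/41 + 91*(1/23)) + 274) = -3*((-227/41 + 91/23) + 274) = -3*(-1490/943 + 274) = -3*256892/943 = -770676/943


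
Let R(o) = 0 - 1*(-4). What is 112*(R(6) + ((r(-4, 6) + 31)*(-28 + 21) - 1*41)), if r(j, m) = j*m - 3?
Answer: -7280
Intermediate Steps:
r(j, m) = -3 + j*m
R(o) = 4 (R(o) = 0 + 4 = 4)
112*(R(6) + ((r(-4, 6) + 31)*(-28 + 21) - 1*41)) = 112*(4 + (((-3 - 4*6) + 31)*(-28 + 21) - 1*41)) = 112*(4 + (((-3 - 24) + 31)*(-7) - 41)) = 112*(4 + ((-27 + 31)*(-7) - 41)) = 112*(4 + (4*(-7) - 41)) = 112*(4 + (-28 - 41)) = 112*(4 - 69) = 112*(-65) = -7280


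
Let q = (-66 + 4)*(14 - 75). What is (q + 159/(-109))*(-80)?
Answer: -32966320/109 ≈ -3.0244e+5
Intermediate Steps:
q = 3782 (q = -62*(-61) = 3782)
(q + 159/(-109))*(-80) = (3782 + 159/(-109))*(-80) = (3782 + 159*(-1/109))*(-80) = (3782 - 159/109)*(-80) = (412079/109)*(-80) = -32966320/109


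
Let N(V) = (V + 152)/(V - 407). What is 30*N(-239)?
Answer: 1305/323 ≈ 4.0402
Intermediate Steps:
N(V) = (152 + V)/(-407 + V)
30*N(-239) = 30*((152 - 239)/(-407 - 239)) = 30*(-87/(-646)) = 30*(-1/646*(-87)) = 30*(87/646) = 1305/323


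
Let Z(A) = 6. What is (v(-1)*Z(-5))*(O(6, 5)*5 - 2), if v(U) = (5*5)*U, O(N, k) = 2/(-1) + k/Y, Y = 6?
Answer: 1175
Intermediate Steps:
O(N, k) = -2 + k/6 (O(N, k) = 2/(-1) + k/6 = 2*(-1) + k*(1/6) = -2 + k/6)
v(U) = 25*U
(v(-1)*Z(-5))*(O(6, 5)*5 - 2) = ((25*(-1))*6)*((-2 + (1/6)*5)*5 - 2) = (-25*6)*((-2 + 5/6)*5 - 2) = -150*(-7/6*5 - 2) = -150*(-35/6 - 2) = -150*(-47/6) = 1175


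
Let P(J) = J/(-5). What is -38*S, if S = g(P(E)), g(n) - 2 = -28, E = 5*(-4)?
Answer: 988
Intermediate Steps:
E = -20
P(J) = -J/5 (P(J) = J*(-⅕) = -J/5)
g(n) = -26 (g(n) = 2 - 28 = -26)
S = -26
-38*S = -38*(-26) = 988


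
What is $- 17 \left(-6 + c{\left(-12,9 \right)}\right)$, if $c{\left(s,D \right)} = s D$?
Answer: $1938$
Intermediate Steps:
$c{\left(s,D \right)} = D s$
$- 17 \left(-6 + c{\left(-12,9 \right)}\right) = - 17 \left(-6 + 9 \left(-12\right)\right) = - 17 \left(-6 - 108\right) = \left(-17\right) \left(-114\right) = 1938$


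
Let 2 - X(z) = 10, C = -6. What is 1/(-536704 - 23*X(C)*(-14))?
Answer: -1/539280 ≈ -1.8543e-6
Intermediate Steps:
X(z) = -8 (X(z) = 2 - 1*10 = 2 - 10 = -8)
1/(-536704 - 23*X(C)*(-14)) = 1/(-536704 - 23*(-8)*(-14)) = 1/(-536704 + 184*(-14)) = 1/(-536704 - 2576) = 1/(-539280) = -1/539280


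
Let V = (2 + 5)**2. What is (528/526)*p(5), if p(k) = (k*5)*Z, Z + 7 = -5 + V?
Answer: 244200/263 ≈ 928.52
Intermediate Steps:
V = 49 (V = 7**2 = 49)
Z = 37 (Z = -7 + (-5 + 49) = -7 + 44 = 37)
p(k) = 185*k (p(k) = (k*5)*37 = (5*k)*37 = 185*k)
(528/526)*p(5) = (528/526)*(185*5) = (528*(1/526))*925 = (264/263)*925 = 244200/263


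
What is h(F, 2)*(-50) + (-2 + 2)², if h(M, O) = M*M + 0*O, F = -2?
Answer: -200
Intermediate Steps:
h(M, O) = M² (h(M, O) = M² + 0 = M²)
h(F, 2)*(-50) + (-2 + 2)² = (-2)²*(-50) + (-2 + 2)² = 4*(-50) + 0² = -200 + 0 = -200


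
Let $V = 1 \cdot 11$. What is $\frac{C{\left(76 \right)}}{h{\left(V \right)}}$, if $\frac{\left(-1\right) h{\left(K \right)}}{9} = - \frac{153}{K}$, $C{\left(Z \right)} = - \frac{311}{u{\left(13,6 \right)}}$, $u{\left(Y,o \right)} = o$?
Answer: $- \frac{3421}{8262} \approx -0.41406$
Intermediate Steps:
$C{\left(Z \right)} = - \frac{311}{6}$
$V = 11$
$h{\left(K \right)} = \frac{1377}{K}$ ($h{\left(K \right)} = - 9 \left(- \frac{153}{K}\right) = \frac{1377}{K}$)
$\frac{C{\left(76 \right)}}{h{\left(V \right)}} = - \frac{311}{6 \cdot \frac{1377}{11}} = \left(- \frac{311}{6}\right) \frac{11}{1377} = - \frac{3421}{8262}$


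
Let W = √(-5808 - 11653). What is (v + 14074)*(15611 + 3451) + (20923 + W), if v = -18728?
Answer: -88693625 + I*√17461 ≈ -8.8694e+7 + 132.14*I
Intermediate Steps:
W = I*√17461 (W = √(-17461) = I*√17461 ≈ 132.14*I)
(v + 14074)*(15611 + 3451) + (20923 + W) = (-18728 + 14074)*(15611 + 3451) + (20923 + I*√17461) = -4654*19062 + (20923 + I*√17461) = -88714548 + (20923 + I*√17461) = -88693625 + I*√17461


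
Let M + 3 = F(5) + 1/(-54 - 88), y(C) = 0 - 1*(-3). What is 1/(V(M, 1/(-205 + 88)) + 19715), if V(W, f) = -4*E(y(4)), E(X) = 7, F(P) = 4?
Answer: 1/19687 ≈ 5.0795e-5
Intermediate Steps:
y(C) = 3 (y(C) = 0 + 3 = 3)
M = 141/142 (M = -3 + (4 + 1/(-54 - 88)) = -3 + (4 + 1/(-142)) = -3 + (4 - 1/142) = -3 + 567/142 = 141/142 ≈ 0.99296)
V(W, f) = -28 (V(W, f) = -4*7 = -28)
1/(V(M, 1/(-205 + 88)) + 19715) = 1/(-28 + 19715) = 1/19687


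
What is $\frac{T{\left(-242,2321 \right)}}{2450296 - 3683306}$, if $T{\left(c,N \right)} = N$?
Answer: $- \frac{2321}{1233010} \approx -0.0018824$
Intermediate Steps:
$\frac{T{\left(-242,2321 \right)}}{2450296 - 3683306} = \frac{2321}{2450296 - 3683306} = \frac{2321}{-1233010} = 2321 \left(- \frac{1}{1233010}\right) = - \frac{2321}{1233010}$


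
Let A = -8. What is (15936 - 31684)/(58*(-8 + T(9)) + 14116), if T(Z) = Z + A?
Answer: -7874/6855 ≈ -1.1487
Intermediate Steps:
T(Z) = -8 + Z (T(Z) = Z - 8 = -8 + Z)
(15936 - 31684)/(58*(-8 + T(9)) + 14116) = (15936 - 31684)/(58*(-8 + (-8 + 9)) + 14116) = -15748/(58*(-8 + 1) + 14116) = -15748/(58*(-7) + 14116) = -15748/(-406 + 14116) = -15748/13710 = -15748*1/13710 = -7874/6855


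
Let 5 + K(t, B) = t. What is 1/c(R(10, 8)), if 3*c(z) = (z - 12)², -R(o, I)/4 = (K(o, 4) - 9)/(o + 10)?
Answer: 75/3136 ≈ 0.023916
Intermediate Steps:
K(t, B) = -5 + t
R(o, I) = -4*(-14 + o)/(10 + o) (R(o, I) = -4*((-5 + o) - 9)/(o + 10) = -4*(-14 + o)/(10 + o))
c(z) = (-12 + z)²/3 (c(z) = (z - 12)²/3 = (-12 + z)²/3)
1/c(R(10, 8)) = 1/((-12 + 4*(14 - 1*10)/(10 + 10))²/3) = 1/((-12 + 4*(14 - 10)/20)²/3) = 1/((-12 + 4*(1/20)*4)²/3) = 1/((-12 + ⅘)²/3) = 1/((-56/5)²/3) = 1/((⅓)*(3136/25)) = 1/(3136/75) = 75/3136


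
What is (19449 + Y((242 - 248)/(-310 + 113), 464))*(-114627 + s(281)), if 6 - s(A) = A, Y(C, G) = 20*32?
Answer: -2308266278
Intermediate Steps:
Y(C, G) = 640
s(A) = 6 - A
(19449 + Y((242 - 248)/(-310 + 113), 464))*(-114627 + s(281)) = (19449 + 640)*(-114627 + (6 - 1*281)) = 20089*(-114627 + (6 - 281)) = 20089*(-114627 - 275) = 20089*(-114902) = -2308266278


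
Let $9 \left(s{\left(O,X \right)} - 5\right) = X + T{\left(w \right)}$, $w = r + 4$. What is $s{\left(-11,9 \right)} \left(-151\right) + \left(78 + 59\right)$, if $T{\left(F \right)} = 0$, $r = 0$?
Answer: $-769$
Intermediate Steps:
$w = 4$ ($w = 0 + 4 = 4$)
$s{\left(O,X \right)} = 5 + \frac{X}{9}$ ($s{\left(O,X \right)} = 5 + \frac{X + 0}{9} = 5 + \frac{X}{9}$)
$s{\left(-11,9 \right)} \left(-151\right) + \left(78 + 59\right) = \left(5 + \frac{1}{9} \cdot 9\right) \left(-151\right) + \left(78 + 59\right) = \left(5 + 1\right) \left(-151\right) + 137 = 6 \left(-151\right) + 137 = -906 + 137 = -769$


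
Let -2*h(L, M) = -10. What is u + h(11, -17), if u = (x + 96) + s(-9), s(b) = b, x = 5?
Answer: 97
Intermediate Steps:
h(L, M) = 5 (h(L, M) = -½*(-10) = 5)
u = 92 (u = (5 + 96) - 9 = 101 - 9 = 92)
u + h(11, -17) = 92 + 5 = 97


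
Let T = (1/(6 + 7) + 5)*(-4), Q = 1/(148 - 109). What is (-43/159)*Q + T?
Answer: -125971/6201 ≈ -20.315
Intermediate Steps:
Q = 1/39 ≈ 0.025641
T = -264/13 (T = (1/13 + 5)*(-4) = (66/13)*(-4) = -264/13 ≈ -20.308)
(-43/159)*Q + T = -43/159*(1/39) - 264/13 = -43*1/159*(1/39) - 264/13 = -43/159*1/39 - 264/13 = -43/6201 - 264/13 = -125971/6201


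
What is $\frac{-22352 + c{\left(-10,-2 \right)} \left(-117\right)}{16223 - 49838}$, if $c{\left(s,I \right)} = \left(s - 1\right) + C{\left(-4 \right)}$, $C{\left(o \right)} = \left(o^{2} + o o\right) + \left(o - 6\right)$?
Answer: $\frac{23639}{33615} \approx 0.70323$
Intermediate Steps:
$C{\left(o \right)} = -6 + o + 2 o^{2}$ ($C{\left(o \right)} = \left(o^{2} + o^{2}\right) + \left(o - 6\right) = 2 o^{2} + \left(-6 + o\right) = -6 + o + 2 o^{2}$)
$c{\left(s,I \right)} = 21 + s$ ($c{\left(s,I \right)} = \left(s - 1\right) - \left(10 - 32\right) = \left(-1 + s\right) - -22 = \left(-1 + s\right) + 22 = 21 + s$)
$\frac{-22352 + c{\left(-10,-2 \right)} \left(-117\right)}{16223 - 49838} = \frac{-22352 + \left(21 - 10\right) \left(-117\right)}{16223 - 49838} = \frac{-22352 + 11 \left(-117\right)}{-33615} = \left(-22352 - 1287\right) \left(- \frac{1}{33615}\right) = \left(-23639\right) \left(- \frac{1}{33615}\right) = \frac{23639}{33615}$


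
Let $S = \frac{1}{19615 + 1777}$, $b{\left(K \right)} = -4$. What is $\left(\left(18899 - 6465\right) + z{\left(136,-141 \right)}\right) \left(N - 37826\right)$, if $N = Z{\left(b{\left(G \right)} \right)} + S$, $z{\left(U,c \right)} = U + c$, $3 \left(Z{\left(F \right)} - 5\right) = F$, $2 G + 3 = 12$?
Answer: $- \frac{10056246150723}{21392} \approx -4.7009 \cdot 10^{8}$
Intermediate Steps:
$G = \frac{9}{2}$ ($G = - \frac{3}{2} + \frac{1}{2} \cdot 12 = - \frac{3}{2} + 6 = \frac{9}{2} \approx 4.5$)
$Z{\left(F \right)} = 5 + \frac{F}{3}$
$S = \frac{1}{21392} \approx 4.6746 \cdot 10^{-5}$
$N = \frac{235315}{64176}$ ($N = \left(5 + \frac{1}{3} \left(-4\right)\right) + \frac{1}{21392} = \left(5 - \frac{4}{3}\right) + \frac{1}{21392} = \frac{11}{3} + \frac{1}{21392} = \frac{235315}{64176} \approx 3.6667$)
$\left(\left(18899 - 6465\right) + z{\left(136,-141 \right)}\right) \left(N - 37826\right) = \left(\left(18899 - 6465\right) + \left(136 - 141\right)\right) \left(\frac{235315}{64176} - 37826\right) = \left(\left(18899 - 6465\right) - 5\right) \left(- \frac{2427286061}{64176}\right) = \left(12434 - 5\right) \left(- \frac{2427286061}{64176}\right) = 12429 \left(- \frac{2427286061}{64176}\right) = - \frac{10056246150723}{21392}$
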